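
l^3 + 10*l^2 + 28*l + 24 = (l + 2)^2*(l + 6)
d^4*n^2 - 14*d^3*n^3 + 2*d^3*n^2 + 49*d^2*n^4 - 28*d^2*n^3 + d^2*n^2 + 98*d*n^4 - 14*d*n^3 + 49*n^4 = (d - 7*n)^2*(d*n + n)^2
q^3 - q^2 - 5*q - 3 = (q - 3)*(q + 1)^2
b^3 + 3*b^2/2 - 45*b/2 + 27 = (b - 3)*(b - 3/2)*(b + 6)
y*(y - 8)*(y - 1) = y^3 - 9*y^2 + 8*y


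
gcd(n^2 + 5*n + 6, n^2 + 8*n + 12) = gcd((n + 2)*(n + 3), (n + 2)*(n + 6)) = n + 2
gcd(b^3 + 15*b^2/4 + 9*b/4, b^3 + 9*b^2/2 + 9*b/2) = b^2 + 3*b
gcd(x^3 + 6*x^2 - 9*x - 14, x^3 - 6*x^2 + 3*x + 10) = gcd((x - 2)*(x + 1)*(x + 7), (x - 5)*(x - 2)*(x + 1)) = x^2 - x - 2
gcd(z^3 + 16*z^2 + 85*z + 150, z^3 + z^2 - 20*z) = z + 5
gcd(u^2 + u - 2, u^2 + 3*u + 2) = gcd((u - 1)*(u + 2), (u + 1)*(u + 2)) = u + 2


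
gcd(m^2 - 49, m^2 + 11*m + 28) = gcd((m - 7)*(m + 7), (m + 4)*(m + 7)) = m + 7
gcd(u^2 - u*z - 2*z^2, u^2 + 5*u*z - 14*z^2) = -u + 2*z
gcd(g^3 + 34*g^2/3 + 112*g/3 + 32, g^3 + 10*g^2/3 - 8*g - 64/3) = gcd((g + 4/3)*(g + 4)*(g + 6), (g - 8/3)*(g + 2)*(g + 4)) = g + 4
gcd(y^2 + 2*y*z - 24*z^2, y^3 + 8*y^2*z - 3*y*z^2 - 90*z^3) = y + 6*z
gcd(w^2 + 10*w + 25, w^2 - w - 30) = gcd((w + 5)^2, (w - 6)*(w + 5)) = w + 5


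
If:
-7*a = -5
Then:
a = 5/7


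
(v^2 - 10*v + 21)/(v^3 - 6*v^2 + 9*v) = (v - 7)/(v*(v - 3))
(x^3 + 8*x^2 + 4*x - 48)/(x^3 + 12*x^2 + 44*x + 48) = (x - 2)/(x + 2)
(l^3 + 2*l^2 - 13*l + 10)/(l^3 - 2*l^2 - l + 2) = (l + 5)/(l + 1)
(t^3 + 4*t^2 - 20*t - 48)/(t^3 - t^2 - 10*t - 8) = (t + 6)/(t + 1)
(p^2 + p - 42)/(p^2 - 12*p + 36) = (p + 7)/(p - 6)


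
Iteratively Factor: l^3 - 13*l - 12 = (l + 1)*(l^2 - l - 12) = (l + 1)*(l + 3)*(l - 4)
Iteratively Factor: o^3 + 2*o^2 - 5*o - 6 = (o - 2)*(o^2 + 4*o + 3) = (o - 2)*(o + 3)*(o + 1)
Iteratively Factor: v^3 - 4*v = (v - 2)*(v^2 + 2*v) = (v - 2)*(v + 2)*(v)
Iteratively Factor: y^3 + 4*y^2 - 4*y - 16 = (y - 2)*(y^2 + 6*y + 8) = (y - 2)*(y + 2)*(y + 4)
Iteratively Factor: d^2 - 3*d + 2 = (d - 1)*(d - 2)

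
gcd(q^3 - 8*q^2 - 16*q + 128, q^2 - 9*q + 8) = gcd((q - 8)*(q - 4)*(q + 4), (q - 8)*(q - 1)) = q - 8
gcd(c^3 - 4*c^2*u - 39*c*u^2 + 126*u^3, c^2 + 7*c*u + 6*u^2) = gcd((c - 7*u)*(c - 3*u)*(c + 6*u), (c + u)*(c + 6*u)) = c + 6*u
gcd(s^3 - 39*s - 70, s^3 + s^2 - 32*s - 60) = s^2 + 7*s + 10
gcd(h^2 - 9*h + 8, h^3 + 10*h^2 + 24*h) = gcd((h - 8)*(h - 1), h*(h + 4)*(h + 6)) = 1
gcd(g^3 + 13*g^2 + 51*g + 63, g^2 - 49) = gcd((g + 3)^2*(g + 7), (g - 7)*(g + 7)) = g + 7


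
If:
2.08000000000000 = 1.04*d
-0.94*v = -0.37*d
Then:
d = 2.00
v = 0.79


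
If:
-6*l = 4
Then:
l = -2/3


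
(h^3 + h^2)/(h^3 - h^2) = (h + 1)/(h - 1)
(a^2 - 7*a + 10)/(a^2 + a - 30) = (a - 2)/(a + 6)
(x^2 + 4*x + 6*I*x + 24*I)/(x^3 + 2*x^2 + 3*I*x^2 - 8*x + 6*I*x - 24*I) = (x + 6*I)/(x^2 + x*(-2 + 3*I) - 6*I)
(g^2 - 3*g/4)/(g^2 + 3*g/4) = (4*g - 3)/(4*g + 3)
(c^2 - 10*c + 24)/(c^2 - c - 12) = (c - 6)/(c + 3)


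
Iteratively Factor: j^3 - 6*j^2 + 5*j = (j - 1)*(j^2 - 5*j) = (j - 5)*(j - 1)*(j)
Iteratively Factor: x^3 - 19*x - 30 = (x - 5)*(x^2 + 5*x + 6) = (x - 5)*(x + 2)*(x + 3)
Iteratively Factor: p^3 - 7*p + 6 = (p - 2)*(p^2 + 2*p - 3) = (p - 2)*(p - 1)*(p + 3)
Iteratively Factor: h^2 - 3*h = (h)*(h - 3)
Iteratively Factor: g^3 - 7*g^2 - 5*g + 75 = (g - 5)*(g^2 - 2*g - 15) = (g - 5)*(g + 3)*(g - 5)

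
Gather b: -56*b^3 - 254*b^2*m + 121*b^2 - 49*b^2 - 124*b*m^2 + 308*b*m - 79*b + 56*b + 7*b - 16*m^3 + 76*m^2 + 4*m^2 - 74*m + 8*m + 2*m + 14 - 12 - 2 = -56*b^3 + b^2*(72 - 254*m) + b*(-124*m^2 + 308*m - 16) - 16*m^3 + 80*m^2 - 64*m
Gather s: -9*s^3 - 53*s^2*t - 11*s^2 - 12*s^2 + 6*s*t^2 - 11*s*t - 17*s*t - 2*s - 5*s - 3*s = -9*s^3 + s^2*(-53*t - 23) + s*(6*t^2 - 28*t - 10)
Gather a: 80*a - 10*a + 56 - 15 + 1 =70*a + 42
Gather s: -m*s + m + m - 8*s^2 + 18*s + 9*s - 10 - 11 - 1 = 2*m - 8*s^2 + s*(27 - m) - 22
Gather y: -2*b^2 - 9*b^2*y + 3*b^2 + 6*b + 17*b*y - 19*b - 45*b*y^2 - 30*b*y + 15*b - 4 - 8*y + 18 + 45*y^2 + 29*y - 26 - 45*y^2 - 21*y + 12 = b^2 - 45*b*y^2 + 2*b + y*(-9*b^2 - 13*b)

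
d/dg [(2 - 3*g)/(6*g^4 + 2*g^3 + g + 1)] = (-18*g^4 - 6*g^3 - 3*g + (3*g - 2)*(24*g^3 + 6*g^2 + 1) - 3)/(6*g^4 + 2*g^3 + g + 1)^2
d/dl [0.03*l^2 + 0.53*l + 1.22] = 0.06*l + 0.53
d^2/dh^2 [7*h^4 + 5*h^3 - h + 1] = 6*h*(14*h + 5)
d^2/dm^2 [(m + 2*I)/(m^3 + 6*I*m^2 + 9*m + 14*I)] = 6*(3*(m + 2*I)*(m^2 + 4*I*m + 3)^2 - (m^2 + 4*I*m + (m + 2*I)^2 + 3)*(m^3 + 6*I*m^2 + 9*m + 14*I))/(m^3 + 6*I*m^2 + 9*m + 14*I)^3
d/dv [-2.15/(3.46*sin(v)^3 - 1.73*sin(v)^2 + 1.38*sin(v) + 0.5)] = (22.317*sin(v)^2 - 7.439*sin(v) + 2.967)*cos(v)/(3.46*sin(v)^3 - 1.73*sin(v)^2 + 1.38*sin(v) + 0.5)^2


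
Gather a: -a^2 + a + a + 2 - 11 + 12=-a^2 + 2*a + 3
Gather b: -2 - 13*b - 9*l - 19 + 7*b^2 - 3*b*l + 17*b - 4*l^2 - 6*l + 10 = 7*b^2 + b*(4 - 3*l) - 4*l^2 - 15*l - 11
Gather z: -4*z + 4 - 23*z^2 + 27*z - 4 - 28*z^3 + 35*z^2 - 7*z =-28*z^3 + 12*z^2 + 16*z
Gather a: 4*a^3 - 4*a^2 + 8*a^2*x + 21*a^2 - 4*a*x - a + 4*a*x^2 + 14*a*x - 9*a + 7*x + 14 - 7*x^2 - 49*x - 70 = 4*a^3 + a^2*(8*x + 17) + a*(4*x^2 + 10*x - 10) - 7*x^2 - 42*x - 56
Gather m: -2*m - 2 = -2*m - 2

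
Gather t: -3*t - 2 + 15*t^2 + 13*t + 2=15*t^2 + 10*t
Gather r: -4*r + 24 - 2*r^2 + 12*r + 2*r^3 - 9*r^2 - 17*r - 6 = 2*r^3 - 11*r^2 - 9*r + 18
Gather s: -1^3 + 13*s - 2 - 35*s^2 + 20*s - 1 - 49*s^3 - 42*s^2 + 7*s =-49*s^3 - 77*s^2 + 40*s - 4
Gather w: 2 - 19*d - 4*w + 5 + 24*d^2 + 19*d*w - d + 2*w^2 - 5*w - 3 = 24*d^2 - 20*d + 2*w^2 + w*(19*d - 9) + 4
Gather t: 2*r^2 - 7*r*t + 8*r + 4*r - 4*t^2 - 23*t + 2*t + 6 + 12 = 2*r^2 + 12*r - 4*t^2 + t*(-7*r - 21) + 18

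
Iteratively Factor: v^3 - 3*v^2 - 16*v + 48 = (v - 4)*(v^2 + v - 12) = (v - 4)*(v - 3)*(v + 4)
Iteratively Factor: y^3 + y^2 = (y)*(y^2 + y) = y*(y + 1)*(y)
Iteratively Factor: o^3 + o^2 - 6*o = (o)*(o^2 + o - 6) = o*(o + 3)*(o - 2)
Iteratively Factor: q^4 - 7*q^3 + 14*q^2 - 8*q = (q - 2)*(q^3 - 5*q^2 + 4*q) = q*(q - 2)*(q^2 - 5*q + 4) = q*(q - 2)*(q - 1)*(q - 4)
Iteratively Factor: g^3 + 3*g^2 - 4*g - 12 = (g + 3)*(g^2 - 4) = (g + 2)*(g + 3)*(g - 2)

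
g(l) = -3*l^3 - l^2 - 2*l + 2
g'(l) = -9*l^2 - 2*l - 2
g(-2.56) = 50.90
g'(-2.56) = -55.86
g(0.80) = -1.78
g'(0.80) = -9.36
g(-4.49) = 262.38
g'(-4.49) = -174.46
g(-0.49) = 3.09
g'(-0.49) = -3.18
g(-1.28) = 9.21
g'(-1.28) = -14.19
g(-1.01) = 6.09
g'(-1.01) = -9.16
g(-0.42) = 2.89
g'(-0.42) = -2.75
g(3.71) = -172.38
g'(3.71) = -133.30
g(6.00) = -694.00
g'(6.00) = -338.00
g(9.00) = -2284.00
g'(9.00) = -749.00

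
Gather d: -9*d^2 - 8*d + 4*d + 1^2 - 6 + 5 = -9*d^2 - 4*d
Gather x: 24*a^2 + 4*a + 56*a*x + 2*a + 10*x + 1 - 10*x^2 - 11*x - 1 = 24*a^2 + 6*a - 10*x^2 + x*(56*a - 1)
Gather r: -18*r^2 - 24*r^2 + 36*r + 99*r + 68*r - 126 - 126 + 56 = -42*r^2 + 203*r - 196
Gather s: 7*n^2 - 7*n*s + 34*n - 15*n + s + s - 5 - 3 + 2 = 7*n^2 + 19*n + s*(2 - 7*n) - 6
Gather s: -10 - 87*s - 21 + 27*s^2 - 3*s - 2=27*s^2 - 90*s - 33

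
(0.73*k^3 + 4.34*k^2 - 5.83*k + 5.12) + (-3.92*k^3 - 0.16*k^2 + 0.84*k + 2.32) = -3.19*k^3 + 4.18*k^2 - 4.99*k + 7.44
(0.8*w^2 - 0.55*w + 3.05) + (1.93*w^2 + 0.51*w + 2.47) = 2.73*w^2 - 0.04*w + 5.52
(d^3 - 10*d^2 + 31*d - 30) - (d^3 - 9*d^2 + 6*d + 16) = -d^2 + 25*d - 46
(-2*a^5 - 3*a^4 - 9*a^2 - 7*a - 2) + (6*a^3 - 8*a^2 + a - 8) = -2*a^5 - 3*a^4 + 6*a^3 - 17*a^2 - 6*a - 10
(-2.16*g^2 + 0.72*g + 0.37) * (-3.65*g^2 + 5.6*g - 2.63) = 7.884*g^4 - 14.724*g^3 + 8.3623*g^2 + 0.1784*g - 0.9731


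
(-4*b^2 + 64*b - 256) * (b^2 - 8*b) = -4*b^4 + 96*b^3 - 768*b^2 + 2048*b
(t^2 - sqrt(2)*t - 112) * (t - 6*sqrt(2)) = t^3 - 7*sqrt(2)*t^2 - 100*t + 672*sqrt(2)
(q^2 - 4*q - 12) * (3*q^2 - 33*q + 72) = 3*q^4 - 45*q^3 + 168*q^2 + 108*q - 864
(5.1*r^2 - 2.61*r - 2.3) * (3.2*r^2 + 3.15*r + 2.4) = 16.32*r^4 + 7.713*r^3 - 3.3415*r^2 - 13.509*r - 5.52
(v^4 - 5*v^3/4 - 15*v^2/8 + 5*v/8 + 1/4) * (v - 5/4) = v^5 - 5*v^4/2 - 5*v^3/16 + 95*v^2/32 - 17*v/32 - 5/16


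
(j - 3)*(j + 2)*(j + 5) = j^3 + 4*j^2 - 11*j - 30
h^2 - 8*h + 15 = (h - 5)*(h - 3)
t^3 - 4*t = t*(t - 2)*(t + 2)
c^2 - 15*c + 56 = (c - 8)*(c - 7)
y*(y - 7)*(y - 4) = y^3 - 11*y^2 + 28*y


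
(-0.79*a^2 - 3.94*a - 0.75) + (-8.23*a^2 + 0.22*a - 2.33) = -9.02*a^2 - 3.72*a - 3.08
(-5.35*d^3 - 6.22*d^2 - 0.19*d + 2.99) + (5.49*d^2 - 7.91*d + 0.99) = -5.35*d^3 - 0.73*d^2 - 8.1*d + 3.98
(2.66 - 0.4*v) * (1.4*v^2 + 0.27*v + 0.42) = -0.56*v^3 + 3.616*v^2 + 0.5502*v + 1.1172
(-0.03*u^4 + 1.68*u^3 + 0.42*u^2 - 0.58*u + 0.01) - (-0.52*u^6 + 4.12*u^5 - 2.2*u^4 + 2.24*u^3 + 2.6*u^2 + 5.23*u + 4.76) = 0.52*u^6 - 4.12*u^5 + 2.17*u^4 - 0.56*u^3 - 2.18*u^2 - 5.81*u - 4.75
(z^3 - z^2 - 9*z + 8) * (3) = 3*z^3 - 3*z^2 - 27*z + 24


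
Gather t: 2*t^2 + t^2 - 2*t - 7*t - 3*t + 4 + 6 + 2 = 3*t^2 - 12*t + 12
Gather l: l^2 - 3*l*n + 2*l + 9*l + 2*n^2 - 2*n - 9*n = l^2 + l*(11 - 3*n) + 2*n^2 - 11*n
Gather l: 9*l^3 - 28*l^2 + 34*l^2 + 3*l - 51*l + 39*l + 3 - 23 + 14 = 9*l^3 + 6*l^2 - 9*l - 6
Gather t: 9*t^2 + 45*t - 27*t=9*t^2 + 18*t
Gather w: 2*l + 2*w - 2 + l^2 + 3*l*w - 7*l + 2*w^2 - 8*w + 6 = l^2 - 5*l + 2*w^2 + w*(3*l - 6) + 4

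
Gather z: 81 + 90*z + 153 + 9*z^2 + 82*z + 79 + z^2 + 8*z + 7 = 10*z^2 + 180*z + 320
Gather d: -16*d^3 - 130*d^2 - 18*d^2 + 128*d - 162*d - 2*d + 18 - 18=-16*d^3 - 148*d^2 - 36*d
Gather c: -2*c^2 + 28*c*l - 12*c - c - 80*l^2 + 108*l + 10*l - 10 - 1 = -2*c^2 + c*(28*l - 13) - 80*l^2 + 118*l - 11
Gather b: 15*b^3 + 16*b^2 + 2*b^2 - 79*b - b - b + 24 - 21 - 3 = 15*b^3 + 18*b^2 - 81*b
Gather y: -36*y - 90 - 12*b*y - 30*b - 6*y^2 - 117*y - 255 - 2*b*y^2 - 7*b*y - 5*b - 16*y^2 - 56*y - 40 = -35*b + y^2*(-2*b - 22) + y*(-19*b - 209) - 385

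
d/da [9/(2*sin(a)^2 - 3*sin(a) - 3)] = 9*(3 - 4*sin(a))*cos(a)/(3*sin(a) + cos(2*a) + 2)^2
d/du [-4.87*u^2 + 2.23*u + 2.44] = 2.23 - 9.74*u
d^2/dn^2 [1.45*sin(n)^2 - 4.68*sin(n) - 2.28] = 4.68*sin(n) + 2.9*cos(2*n)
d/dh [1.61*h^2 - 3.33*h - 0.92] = 3.22*h - 3.33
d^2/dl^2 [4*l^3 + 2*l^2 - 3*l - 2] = 24*l + 4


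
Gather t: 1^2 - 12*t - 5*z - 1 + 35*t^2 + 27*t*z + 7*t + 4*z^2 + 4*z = 35*t^2 + t*(27*z - 5) + 4*z^2 - z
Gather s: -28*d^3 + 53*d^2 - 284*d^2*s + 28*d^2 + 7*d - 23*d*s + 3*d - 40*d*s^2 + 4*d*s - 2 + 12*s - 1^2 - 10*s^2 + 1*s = -28*d^3 + 81*d^2 + 10*d + s^2*(-40*d - 10) + s*(-284*d^2 - 19*d + 13) - 3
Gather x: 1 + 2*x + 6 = 2*x + 7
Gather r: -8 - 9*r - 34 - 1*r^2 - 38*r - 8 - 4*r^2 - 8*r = -5*r^2 - 55*r - 50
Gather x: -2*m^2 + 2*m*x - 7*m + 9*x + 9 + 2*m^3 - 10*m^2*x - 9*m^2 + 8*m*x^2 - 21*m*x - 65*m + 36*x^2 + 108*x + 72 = 2*m^3 - 11*m^2 - 72*m + x^2*(8*m + 36) + x*(-10*m^2 - 19*m + 117) + 81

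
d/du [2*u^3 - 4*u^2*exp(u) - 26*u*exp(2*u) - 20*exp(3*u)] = -4*u^2*exp(u) + 6*u^2 - 52*u*exp(2*u) - 8*u*exp(u) - 60*exp(3*u) - 26*exp(2*u)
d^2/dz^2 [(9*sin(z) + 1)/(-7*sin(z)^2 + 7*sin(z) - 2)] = (441*sin(z)^5 + 637*sin(z)^4 - 1785*sin(z)^3 - 175*sin(z)^2 + 1100*sin(z) - 322)/(7*sin(z)^2 - 7*sin(z) + 2)^3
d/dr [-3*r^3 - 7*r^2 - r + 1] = -9*r^2 - 14*r - 1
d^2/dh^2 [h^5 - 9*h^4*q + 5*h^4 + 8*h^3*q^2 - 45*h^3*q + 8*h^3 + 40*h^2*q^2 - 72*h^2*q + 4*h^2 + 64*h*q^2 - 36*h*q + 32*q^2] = 20*h^3 - 108*h^2*q + 60*h^2 + 48*h*q^2 - 270*h*q + 48*h + 80*q^2 - 144*q + 8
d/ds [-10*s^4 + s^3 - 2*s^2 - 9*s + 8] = -40*s^3 + 3*s^2 - 4*s - 9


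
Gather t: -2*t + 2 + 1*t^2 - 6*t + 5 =t^2 - 8*t + 7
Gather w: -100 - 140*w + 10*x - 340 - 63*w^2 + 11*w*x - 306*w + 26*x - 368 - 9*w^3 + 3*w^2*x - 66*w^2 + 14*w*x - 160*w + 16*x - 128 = -9*w^3 + w^2*(3*x - 129) + w*(25*x - 606) + 52*x - 936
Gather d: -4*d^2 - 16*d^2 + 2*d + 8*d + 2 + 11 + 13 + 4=-20*d^2 + 10*d + 30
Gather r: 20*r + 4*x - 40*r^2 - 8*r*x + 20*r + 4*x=-40*r^2 + r*(40 - 8*x) + 8*x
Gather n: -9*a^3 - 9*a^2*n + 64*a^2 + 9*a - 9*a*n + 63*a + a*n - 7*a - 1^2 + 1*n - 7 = -9*a^3 + 64*a^2 + 65*a + n*(-9*a^2 - 8*a + 1) - 8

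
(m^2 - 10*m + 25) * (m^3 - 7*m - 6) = m^5 - 10*m^4 + 18*m^3 + 64*m^2 - 115*m - 150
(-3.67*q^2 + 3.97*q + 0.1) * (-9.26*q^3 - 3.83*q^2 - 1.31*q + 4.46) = 33.9842*q^5 - 22.7061*q^4 - 11.3234*q^3 - 21.9519*q^2 + 17.5752*q + 0.446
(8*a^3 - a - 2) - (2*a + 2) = 8*a^3 - 3*a - 4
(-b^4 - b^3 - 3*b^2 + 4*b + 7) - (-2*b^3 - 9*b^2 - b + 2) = -b^4 + b^3 + 6*b^2 + 5*b + 5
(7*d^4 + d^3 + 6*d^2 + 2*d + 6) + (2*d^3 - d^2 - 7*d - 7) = 7*d^4 + 3*d^3 + 5*d^2 - 5*d - 1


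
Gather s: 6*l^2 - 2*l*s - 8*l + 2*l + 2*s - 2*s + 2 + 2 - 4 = 6*l^2 - 2*l*s - 6*l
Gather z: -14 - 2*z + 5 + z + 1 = -z - 8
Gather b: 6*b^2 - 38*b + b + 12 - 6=6*b^2 - 37*b + 6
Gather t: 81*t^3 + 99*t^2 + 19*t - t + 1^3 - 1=81*t^3 + 99*t^2 + 18*t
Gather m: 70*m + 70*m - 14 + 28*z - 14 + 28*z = 140*m + 56*z - 28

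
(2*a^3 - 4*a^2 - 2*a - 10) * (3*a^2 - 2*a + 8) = 6*a^5 - 16*a^4 + 18*a^3 - 58*a^2 + 4*a - 80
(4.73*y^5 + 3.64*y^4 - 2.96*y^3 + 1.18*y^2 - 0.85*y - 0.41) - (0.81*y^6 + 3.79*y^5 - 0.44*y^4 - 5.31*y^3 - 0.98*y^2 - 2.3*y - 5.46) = -0.81*y^6 + 0.94*y^5 + 4.08*y^4 + 2.35*y^3 + 2.16*y^2 + 1.45*y + 5.05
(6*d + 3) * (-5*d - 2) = -30*d^2 - 27*d - 6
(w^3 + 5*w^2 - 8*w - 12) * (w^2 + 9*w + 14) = w^5 + 14*w^4 + 51*w^3 - 14*w^2 - 220*w - 168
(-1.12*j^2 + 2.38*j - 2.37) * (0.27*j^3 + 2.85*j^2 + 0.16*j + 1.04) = -0.3024*j^5 - 2.5494*j^4 + 5.9639*j^3 - 7.5385*j^2 + 2.096*j - 2.4648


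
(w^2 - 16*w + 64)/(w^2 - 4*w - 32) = (w - 8)/(w + 4)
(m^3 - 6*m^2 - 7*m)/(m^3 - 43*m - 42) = m/(m + 6)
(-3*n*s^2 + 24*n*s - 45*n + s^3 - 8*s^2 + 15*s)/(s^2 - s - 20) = (-3*n*s + 9*n + s^2 - 3*s)/(s + 4)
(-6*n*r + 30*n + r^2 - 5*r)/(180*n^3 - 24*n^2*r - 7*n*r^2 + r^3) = (r - 5)/(-30*n^2 - n*r + r^2)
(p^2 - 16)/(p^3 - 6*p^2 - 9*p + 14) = (p^2 - 16)/(p^3 - 6*p^2 - 9*p + 14)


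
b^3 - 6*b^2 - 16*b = b*(b - 8)*(b + 2)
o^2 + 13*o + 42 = (o + 6)*(o + 7)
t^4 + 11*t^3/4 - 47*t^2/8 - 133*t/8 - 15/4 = (t - 5/2)*(t + 1/4)*(t + 2)*(t + 3)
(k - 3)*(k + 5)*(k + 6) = k^3 + 8*k^2 - 3*k - 90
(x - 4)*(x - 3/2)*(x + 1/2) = x^3 - 5*x^2 + 13*x/4 + 3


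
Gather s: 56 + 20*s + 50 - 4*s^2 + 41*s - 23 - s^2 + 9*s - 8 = -5*s^2 + 70*s + 75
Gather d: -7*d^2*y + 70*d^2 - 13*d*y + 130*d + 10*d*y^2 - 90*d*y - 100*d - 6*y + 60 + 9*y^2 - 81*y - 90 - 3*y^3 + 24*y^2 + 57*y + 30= d^2*(70 - 7*y) + d*(10*y^2 - 103*y + 30) - 3*y^3 + 33*y^2 - 30*y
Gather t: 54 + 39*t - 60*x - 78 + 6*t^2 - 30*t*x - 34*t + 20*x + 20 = 6*t^2 + t*(5 - 30*x) - 40*x - 4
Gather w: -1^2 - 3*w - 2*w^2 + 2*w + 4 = -2*w^2 - w + 3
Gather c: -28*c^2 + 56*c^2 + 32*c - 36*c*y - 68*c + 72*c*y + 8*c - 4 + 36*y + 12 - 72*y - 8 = 28*c^2 + c*(36*y - 28) - 36*y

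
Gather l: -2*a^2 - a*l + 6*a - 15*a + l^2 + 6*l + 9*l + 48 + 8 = -2*a^2 - 9*a + l^2 + l*(15 - a) + 56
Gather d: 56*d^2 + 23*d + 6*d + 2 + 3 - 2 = 56*d^2 + 29*d + 3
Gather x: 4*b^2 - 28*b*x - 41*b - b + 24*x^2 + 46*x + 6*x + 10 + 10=4*b^2 - 42*b + 24*x^2 + x*(52 - 28*b) + 20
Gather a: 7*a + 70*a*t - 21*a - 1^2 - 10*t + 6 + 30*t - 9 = a*(70*t - 14) + 20*t - 4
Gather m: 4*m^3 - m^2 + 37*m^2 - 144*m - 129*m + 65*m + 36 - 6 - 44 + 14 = 4*m^3 + 36*m^2 - 208*m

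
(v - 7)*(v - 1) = v^2 - 8*v + 7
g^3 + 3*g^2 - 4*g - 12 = (g - 2)*(g + 2)*(g + 3)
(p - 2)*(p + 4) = p^2 + 2*p - 8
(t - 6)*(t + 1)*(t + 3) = t^3 - 2*t^2 - 21*t - 18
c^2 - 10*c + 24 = (c - 6)*(c - 4)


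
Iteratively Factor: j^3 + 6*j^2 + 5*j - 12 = (j + 4)*(j^2 + 2*j - 3) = (j + 3)*(j + 4)*(j - 1)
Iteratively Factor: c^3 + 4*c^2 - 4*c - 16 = (c + 2)*(c^2 + 2*c - 8) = (c - 2)*(c + 2)*(c + 4)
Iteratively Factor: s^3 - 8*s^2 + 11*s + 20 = (s - 4)*(s^2 - 4*s - 5) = (s - 5)*(s - 4)*(s + 1)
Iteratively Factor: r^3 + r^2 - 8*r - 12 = (r + 2)*(r^2 - r - 6) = (r + 2)^2*(r - 3)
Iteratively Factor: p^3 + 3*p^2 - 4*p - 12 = (p - 2)*(p^2 + 5*p + 6) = (p - 2)*(p + 3)*(p + 2)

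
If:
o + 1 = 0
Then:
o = -1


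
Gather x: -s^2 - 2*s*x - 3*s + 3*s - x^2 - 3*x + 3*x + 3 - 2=-s^2 - 2*s*x - x^2 + 1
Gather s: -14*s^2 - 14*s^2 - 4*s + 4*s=-28*s^2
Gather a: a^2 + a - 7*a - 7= a^2 - 6*a - 7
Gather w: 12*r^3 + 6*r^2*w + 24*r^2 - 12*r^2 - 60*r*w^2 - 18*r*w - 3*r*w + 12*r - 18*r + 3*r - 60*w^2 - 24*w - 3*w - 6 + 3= 12*r^3 + 12*r^2 - 3*r + w^2*(-60*r - 60) + w*(6*r^2 - 21*r - 27) - 3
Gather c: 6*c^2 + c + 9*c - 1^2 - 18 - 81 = 6*c^2 + 10*c - 100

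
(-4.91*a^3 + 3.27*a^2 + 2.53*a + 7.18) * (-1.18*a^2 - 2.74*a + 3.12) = 5.7938*a^5 + 9.5948*a^4 - 27.2644*a^3 - 5.2022*a^2 - 11.7796*a + 22.4016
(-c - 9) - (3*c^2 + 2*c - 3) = -3*c^2 - 3*c - 6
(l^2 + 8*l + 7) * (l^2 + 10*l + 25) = l^4 + 18*l^3 + 112*l^2 + 270*l + 175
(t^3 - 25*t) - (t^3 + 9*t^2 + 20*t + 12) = -9*t^2 - 45*t - 12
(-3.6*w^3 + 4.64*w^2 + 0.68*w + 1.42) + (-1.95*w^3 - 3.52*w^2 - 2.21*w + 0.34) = -5.55*w^3 + 1.12*w^2 - 1.53*w + 1.76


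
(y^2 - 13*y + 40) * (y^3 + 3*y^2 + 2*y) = y^5 - 10*y^4 + 3*y^3 + 94*y^2 + 80*y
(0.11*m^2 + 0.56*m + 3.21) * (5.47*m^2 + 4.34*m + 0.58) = 0.6017*m^4 + 3.5406*m^3 + 20.0529*m^2 + 14.2562*m + 1.8618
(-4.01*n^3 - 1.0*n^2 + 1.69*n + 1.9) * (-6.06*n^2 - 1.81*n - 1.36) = 24.3006*n^5 + 13.3181*n^4 - 2.9778*n^3 - 13.2129*n^2 - 5.7374*n - 2.584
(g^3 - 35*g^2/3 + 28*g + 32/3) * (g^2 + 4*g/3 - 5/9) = g^5 - 31*g^4/3 + 107*g^3/9 + 1471*g^2/27 - 4*g/3 - 160/27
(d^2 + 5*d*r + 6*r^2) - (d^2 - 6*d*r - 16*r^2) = 11*d*r + 22*r^2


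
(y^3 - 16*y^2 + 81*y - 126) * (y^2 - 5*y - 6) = y^5 - 21*y^4 + 155*y^3 - 435*y^2 + 144*y + 756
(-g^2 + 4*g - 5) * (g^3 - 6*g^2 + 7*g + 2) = -g^5 + 10*g^4 - 36*g^3 + 56*g^2 - 27*g - 10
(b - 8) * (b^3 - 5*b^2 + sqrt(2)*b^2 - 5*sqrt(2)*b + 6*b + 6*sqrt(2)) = b^4 - 13*b^3 + sqrt(2)*b^3 - 13*sqrt(2)*b^2 + 46*b^2 - 48*b + 46*sqrt(2)*b - 48*sqrt(2)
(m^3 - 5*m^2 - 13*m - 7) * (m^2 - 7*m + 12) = m^5 - 12*m^4 + 34*m^3 + 24*m^2 - 107*m - 84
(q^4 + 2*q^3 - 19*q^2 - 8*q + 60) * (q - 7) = q^5 - 5*q^4 - 33*q^3 + 125*q^2 + 116*q - 420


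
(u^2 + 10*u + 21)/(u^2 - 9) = (u + 7)/(u - 3)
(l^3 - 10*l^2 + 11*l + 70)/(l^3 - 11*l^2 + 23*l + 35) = (l + 2)/(l + 1)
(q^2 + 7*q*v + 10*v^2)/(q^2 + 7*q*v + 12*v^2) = (q^2 + 7*q*v + 10*v^2)/(q^2 + 7*q*v + 12*v^2)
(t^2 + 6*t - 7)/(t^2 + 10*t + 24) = (t^2 + 6*t - 7)/(t^2 + 10*t + 24)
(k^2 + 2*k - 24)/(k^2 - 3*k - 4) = (k + 6)/(k + 1)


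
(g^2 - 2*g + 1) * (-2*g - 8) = -2*g^3 - 4*g^2 + 14*g - 8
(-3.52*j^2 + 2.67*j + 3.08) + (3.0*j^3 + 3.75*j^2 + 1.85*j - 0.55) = 3.0*j^3 + 0.23*j^2 + 4.52*j + 2.53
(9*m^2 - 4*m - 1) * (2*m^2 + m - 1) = 18*m^4 + m^3 - 15*m^2 + 3*m + 1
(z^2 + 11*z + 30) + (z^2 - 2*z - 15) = 2*z^2 + 9*z + 15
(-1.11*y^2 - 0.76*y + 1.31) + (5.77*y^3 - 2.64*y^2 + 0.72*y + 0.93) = 5.77*y^3 - 3.75*y^2 - 0.04*y + 2.24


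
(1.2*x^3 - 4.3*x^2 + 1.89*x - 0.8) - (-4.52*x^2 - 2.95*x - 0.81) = 1.2*x^3 + 0.22*x^2 + 4.84*x + 0.01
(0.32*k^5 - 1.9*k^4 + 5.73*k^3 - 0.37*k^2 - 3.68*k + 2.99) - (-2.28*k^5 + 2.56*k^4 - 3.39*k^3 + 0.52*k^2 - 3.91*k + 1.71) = 2.6*k^5 - 4.46*k^4 + 9.12*k^3 - 0.89*k^2 + 0.23*k + 1.28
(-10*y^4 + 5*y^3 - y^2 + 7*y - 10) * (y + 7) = -10*y^5 - 65*y^4 + 34*y^3 + 39*y - 70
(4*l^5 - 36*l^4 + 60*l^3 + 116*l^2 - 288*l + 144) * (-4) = -16*l^5 + 144*l^4 - 240*l^3 - 464*l^2 + 1152*l - 576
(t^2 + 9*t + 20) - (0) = t^2 + 9*t + 20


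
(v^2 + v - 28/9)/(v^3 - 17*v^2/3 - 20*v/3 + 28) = (v - 4/3)/(v^2 - 8*v + 12)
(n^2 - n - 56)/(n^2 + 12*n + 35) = (n - 8)/(n + 5)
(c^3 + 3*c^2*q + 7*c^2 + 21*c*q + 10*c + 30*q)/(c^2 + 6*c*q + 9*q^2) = (c^2 + 7*c + 10)/(c + 3*q)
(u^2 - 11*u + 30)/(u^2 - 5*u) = (u - 6)/u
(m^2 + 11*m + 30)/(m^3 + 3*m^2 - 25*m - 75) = (m + 6)/(m^2 - 2*m - 15)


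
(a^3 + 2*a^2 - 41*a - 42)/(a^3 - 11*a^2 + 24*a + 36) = (a + 7)/(a - 6)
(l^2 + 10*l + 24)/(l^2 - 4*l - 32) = (l + 6)/(l - 8)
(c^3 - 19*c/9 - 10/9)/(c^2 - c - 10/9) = c + 1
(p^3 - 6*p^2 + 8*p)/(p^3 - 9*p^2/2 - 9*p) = 2*(-p^2 + 6*p - 8)/(-2*p^2 + 9*p + 18)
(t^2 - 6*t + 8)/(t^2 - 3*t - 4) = (t - 2)/(t + 1)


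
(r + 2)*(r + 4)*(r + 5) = r^3 + 11*r^2 + 38*r + 40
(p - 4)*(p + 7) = p^2 + 3*p - 28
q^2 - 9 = (q - 3)*(q + 3)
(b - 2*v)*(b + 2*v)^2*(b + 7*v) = b^4 + 9*b^3*v + 10*b^2*v^2 - 36*b*v^3 - 56*v^4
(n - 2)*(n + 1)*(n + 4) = n^3 + 3*n^2 - 6*n - 8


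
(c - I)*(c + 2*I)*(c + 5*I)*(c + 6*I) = c^4 + 12*I*c^3 - 39*c^2 - 8*I*c - 60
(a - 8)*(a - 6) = a^2 - 14*a + 48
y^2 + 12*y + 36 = (y + 6)^2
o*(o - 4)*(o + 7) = o^3 + 3*o^2 - 28*o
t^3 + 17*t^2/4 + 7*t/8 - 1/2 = (t - 1/4)*(t + 1/2)*(t + 4)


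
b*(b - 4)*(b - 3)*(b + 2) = b^4 - 5*b^3 - 2*b^2 + 24*b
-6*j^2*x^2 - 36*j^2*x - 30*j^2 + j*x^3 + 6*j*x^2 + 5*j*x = (-6*j + x)*(x + 5)*(j*x + j)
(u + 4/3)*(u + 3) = u^2 + 13*u/3 + 4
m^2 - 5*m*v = m*(m - 5*v)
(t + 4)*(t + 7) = t^2 + 11*t + 28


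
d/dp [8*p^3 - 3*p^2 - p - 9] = 24*p^2 - 6*p - 1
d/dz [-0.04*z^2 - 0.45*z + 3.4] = -0.08*z - 0.45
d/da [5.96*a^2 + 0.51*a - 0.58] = 11.92*a + 0.51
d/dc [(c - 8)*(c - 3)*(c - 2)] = 3*c^2 - 26*c + 46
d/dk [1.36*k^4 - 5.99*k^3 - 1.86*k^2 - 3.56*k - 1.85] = 5.44*k^3 - 17.97*k^2 - 3.72*k - 3.56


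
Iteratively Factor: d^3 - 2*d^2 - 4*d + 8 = (d - 2)*(d^2 - 4) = (d - 2)*(d + 2)*(d - 2)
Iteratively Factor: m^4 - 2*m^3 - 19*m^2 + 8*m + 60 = (m + 3)*(m^3 - 5*m^2 - 4*m + 20) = (m - 5)*(m + 3)*(m^2 - 4) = (m - 5)*(m - 2)*(m + 3)*(m + 2)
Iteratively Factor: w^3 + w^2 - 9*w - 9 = (w - 3)*(w^2 + 4*w + 3) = (w - 3)*(w + 3)*(w + 1)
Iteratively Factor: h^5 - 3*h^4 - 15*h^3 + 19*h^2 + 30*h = (h - 2)*(h^4 - h^3 - 17*h^2 - 15*h) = (h - 2)*(h + 1)*(h^3 - 2*h^2 - 15*h) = h*(h - 2)*(h + 1)*(h^2 - 2*h - 15) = h*(h - 5)*(h - 2)*(h + 1)*(h + 3)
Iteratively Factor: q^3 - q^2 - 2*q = (q - 2)*(q^2 + q) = q*(q - 2)*(q + 1)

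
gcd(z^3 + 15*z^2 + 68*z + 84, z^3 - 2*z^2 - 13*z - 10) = z + 2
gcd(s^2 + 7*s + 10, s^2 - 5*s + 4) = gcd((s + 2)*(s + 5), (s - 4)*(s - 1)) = 1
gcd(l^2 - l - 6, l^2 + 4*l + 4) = l + 2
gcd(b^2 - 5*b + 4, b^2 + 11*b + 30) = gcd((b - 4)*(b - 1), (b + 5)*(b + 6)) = 1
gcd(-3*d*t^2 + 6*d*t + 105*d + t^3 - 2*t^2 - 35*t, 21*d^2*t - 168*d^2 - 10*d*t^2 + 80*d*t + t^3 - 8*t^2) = -3*d + t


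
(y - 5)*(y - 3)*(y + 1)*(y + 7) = y^4 - 42*y^2 + 64*y + 105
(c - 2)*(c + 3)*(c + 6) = c^3 + 7*c^2 - 36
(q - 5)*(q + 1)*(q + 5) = q^3 + q^2 - 25*q - 25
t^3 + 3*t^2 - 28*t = t*(t - 4)*(t + 7)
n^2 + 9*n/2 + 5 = (n + 2)*(n + 5/2)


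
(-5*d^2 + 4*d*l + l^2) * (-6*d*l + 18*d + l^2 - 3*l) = 30*d^3*l - 90*d^3 - 29*d^2*l^2 + 87*d^2*l - 2*d*l^3 + 6*d*l^2 + l^4 - 3*l^3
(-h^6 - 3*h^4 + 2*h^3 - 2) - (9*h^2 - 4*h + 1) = -h^6 - 3*h^4 + 2*h^3 - 9*h^2 + 4*h - 3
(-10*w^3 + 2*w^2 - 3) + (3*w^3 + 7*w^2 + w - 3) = -7*w^3 + 9*w^2 + w - 6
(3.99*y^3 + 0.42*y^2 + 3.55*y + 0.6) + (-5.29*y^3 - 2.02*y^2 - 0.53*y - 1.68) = -1.3*y^3 - 1.6*y^2 + 3.02*y - 1.08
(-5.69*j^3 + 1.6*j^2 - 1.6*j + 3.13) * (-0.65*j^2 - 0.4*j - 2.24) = 3.6985*j^5 + 1.236*j^4 + 13.1456*j^3 - 4.9785*j^2 + 2.332*j - 7.0112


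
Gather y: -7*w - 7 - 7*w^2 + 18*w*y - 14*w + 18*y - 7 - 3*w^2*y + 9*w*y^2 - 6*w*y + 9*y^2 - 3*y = -7*w^2 - 21*w + y^2*(9*w + 9) + y*(-3*w^2 + 12*w + 15) - 14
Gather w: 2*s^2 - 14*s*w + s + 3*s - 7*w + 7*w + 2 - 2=2*s^2 - 14*s*w + 4*s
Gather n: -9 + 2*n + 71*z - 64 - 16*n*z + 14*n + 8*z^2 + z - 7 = n*(16 - 16*z) + 8*z^2 + 72*z - 80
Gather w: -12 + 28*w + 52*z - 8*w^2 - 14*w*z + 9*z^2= -8*w^2 + w*(28 - 14*z) + 9*z^2 + 52*z - 12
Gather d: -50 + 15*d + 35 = 15*d - 15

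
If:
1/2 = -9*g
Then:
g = -1/18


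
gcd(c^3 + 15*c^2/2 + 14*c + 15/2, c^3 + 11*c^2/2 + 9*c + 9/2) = c^2 + 5*c/2 + 3/2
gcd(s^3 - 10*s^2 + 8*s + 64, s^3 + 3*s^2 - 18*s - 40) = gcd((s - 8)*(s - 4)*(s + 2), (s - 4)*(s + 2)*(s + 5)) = s^2 - 2*s - 8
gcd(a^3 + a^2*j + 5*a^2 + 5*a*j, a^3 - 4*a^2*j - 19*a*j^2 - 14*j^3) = a + j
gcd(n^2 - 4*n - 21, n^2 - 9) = n + 3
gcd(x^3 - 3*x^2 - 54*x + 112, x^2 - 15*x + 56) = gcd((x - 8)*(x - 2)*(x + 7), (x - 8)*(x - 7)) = x - 8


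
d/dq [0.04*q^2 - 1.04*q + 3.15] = 0.08*q - 1.04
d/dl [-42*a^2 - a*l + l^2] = -a + 2*l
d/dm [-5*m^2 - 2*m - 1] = -10*m - 2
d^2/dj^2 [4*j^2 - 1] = 8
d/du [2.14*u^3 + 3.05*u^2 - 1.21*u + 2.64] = 6.42*u^2 + 6.1*u - 1.21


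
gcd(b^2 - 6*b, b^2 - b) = b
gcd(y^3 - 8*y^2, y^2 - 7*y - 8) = y - 8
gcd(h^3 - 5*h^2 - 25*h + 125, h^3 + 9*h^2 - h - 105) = h + 5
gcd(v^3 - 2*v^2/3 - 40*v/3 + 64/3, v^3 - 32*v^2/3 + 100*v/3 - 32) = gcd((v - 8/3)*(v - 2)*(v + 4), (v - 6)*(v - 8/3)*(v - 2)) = v^2 - 14*v/3 + 16/3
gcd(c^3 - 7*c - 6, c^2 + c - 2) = c + 2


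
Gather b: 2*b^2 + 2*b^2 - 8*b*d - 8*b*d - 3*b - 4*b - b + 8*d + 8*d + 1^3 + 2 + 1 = 4*b^2 + b*(-16*d - 8) + 16*d + 4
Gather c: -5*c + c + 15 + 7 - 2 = 20 - 4*c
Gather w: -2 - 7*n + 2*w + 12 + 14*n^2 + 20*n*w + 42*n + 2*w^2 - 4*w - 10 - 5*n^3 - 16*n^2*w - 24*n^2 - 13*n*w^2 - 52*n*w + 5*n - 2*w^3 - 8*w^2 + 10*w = -5*n^3 - 10*n^2 + 40*n - 2*w^3 + w^2*(-13*n - 6) + w*(-16*n^2 - 32*n + 8)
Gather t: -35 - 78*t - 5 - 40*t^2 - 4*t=-40*t^2 - 82*t - 40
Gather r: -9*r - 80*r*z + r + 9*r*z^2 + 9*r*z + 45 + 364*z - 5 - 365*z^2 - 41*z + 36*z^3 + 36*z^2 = r*(9*z^2 - 71*z - 8) + 36*z^3 - 329*z^2 + 323*z + 40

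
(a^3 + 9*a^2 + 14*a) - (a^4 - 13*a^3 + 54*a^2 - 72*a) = -a^4 + 14*a^3 - 45*a^2 + 86*a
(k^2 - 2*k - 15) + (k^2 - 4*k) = 2*k^2 - 6*k - 15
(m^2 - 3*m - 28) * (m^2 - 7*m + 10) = m^4 - 10*m^3 + 3*m^2 + 166*m - 280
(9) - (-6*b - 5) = 6*b + 14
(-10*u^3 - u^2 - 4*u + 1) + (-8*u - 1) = -10*u^3 - u^2 - 12*u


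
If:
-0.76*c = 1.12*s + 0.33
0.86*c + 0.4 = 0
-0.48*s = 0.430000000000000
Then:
No Solution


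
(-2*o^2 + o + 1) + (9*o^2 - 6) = 7*o^2 + o - 5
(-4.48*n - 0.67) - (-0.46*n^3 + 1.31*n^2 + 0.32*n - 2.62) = 0.46*n^3 - 1.31*n^2 - 4.8*n + 1.95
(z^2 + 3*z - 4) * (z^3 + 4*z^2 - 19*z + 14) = z^5 + 7*z^4 - 11*z^3 - 59*z^2 + 118*z - 56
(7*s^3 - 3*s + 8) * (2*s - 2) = 14*s^4 - 14*s^3 - 6*s^2 + 22*s - 16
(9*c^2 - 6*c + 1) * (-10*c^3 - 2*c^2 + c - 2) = -90*c^5 + 42*c^4 + 11*c^3 - 26*c^2 + 13*c - 2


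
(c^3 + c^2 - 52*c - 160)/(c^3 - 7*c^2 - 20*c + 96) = (c + 5)/(c - 3)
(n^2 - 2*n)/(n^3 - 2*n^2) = 1/n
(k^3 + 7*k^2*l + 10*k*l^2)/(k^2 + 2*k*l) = k + 5*l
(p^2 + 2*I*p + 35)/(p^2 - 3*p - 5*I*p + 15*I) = (p + 7*I)/(p - 3)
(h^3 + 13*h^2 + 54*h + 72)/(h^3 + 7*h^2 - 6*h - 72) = (h + 3)/(h - 3)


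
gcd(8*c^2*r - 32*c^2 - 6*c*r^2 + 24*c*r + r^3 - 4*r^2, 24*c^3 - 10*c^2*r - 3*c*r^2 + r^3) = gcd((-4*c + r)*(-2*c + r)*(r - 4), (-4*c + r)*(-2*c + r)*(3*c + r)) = 8*c^2 - 6*c*r + r^2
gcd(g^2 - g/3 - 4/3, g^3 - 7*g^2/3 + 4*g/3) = g - 4/3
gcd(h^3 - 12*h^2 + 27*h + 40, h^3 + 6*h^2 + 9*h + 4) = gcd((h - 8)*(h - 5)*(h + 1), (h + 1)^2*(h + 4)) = h + 1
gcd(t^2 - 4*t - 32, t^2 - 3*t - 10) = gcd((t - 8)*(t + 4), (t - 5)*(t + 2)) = 1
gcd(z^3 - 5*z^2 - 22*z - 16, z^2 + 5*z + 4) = z + 1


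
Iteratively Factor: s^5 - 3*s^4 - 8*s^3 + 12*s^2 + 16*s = (s + 2)*(s^4 - 5*s^3 + 2*s^2 + 8*s) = s*(s + 2)*(s^3 - 5*s^2 + 2*s + 8) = s*(s + 1)*(s + 2)*(s^2 - 6*s + 8) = s*(s - 2)*(s + 1)*(s + 2)*(s - 4)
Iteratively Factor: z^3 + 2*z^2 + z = (z)*(z^2 + 2*z + 1) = z*(z + 1)*(z + 1)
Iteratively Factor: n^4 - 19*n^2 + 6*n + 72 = (n - 3)*(n^3 + 3*n^2 - 10*n - 24) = (n - 3)*(n + 4)*(n^2 - n - 6) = (n - 3)^2*(n + 4)*(n + 2)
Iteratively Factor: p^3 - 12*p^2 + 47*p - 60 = (p - 4)*(p^2 - 8*p + 15) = (p - 4)*(p - 3)*(p - 5)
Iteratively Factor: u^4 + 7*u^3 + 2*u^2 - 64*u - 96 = (u - 3)*(u^3 + 10*u^2 + 32*u + 32) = (u - 3)*(u + 4)*(u^2 + 6*u + 8) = (u - 3)*(u + 4)^2*(u + 2)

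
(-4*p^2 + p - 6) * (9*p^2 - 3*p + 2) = -36*p^4 + 21*p^3 - 65*p^2 + 20*p - 12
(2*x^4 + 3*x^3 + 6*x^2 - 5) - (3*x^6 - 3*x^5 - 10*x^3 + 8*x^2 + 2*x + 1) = -3*x^6 + 3*x^5 + 2*x^4 + 13*x^3 - 2*x^2 - 2*x - 6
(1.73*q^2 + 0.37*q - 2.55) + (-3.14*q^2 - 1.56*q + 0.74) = -1.41*q^2 - 1.19*q - 1.81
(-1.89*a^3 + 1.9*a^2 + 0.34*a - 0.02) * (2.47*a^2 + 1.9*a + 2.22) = -4.6683*a^5 + 1.102*a^4 + 0.254*a^3 + 4.8146*a^2 + 0.7168*a - 0.0444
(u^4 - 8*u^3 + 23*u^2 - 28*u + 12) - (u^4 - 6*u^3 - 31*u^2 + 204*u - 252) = -2*u^3 + 54*u^2 - 232*u + 264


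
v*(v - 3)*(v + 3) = v^3 - 9*v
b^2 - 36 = (b - 6)*(b + 6)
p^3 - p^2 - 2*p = p*(p - 2)*(p + 1)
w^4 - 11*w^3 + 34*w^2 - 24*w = w*(w - 6)*(w - 4)*(w - 1)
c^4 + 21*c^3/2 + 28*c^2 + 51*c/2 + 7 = (c + 1/2)*(c + 1)*(c + 2)*(c + 7)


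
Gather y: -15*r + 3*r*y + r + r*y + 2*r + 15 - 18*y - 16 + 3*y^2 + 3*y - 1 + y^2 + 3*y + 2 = -12*r + 4*y^2 + y*(4*r - 12)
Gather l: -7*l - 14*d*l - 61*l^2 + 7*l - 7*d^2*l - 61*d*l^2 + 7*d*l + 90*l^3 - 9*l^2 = 90*l^3 + l^2*(-61*d - 70) + l*(-7*d^2 - 7*d)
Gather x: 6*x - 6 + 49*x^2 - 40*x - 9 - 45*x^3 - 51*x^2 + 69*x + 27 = -45*x^3 - 2*x^2 + 35*x + 12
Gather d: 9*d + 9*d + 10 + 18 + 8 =18*d + 36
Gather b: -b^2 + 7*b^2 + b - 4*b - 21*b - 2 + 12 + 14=6*b^2 - 24*b + 24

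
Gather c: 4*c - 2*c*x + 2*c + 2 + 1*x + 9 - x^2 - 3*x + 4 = c*(6 - 2*x) - x^2 - 2*x + 15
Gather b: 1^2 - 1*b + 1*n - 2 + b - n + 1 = 0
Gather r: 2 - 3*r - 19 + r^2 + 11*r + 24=r^2 + 8*r + 7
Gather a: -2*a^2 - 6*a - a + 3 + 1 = -2*a^2 - 7*a + 4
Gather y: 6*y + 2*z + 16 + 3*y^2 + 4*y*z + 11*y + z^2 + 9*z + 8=3*y^2 + y*(4*z + 17) + z^2 + 11*z + 24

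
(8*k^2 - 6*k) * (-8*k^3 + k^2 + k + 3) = -64*k^5 + 56*k^4 + 2*k^3 + 18*k^2 - 18*k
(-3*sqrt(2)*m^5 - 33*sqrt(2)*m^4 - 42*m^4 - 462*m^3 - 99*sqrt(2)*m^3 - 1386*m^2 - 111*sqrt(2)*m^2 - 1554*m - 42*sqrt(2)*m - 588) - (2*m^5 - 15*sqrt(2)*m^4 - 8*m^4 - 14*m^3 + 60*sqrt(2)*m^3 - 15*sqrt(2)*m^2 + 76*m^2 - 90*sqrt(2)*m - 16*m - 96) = -3*sqrt(2)*m^5 - 2*m^5 - 34*m^4 - 18*sqrt(2)*m^4 - 448*m^3 - 159*sqrt(2)*m^3 - 1462*m^2 - 96*sqrt(2)*m^2 - 1538*m + 48*sqrt(2)*m - 492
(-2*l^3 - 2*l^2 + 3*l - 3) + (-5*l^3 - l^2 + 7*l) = -7*l^3 - 3*l^2 + 10*l - 3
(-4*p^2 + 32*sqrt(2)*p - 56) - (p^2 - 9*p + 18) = -5*p^2 + 9*p + 32*sqrt(2)*p - 74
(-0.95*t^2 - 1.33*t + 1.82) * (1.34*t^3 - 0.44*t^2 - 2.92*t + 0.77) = -1.273*t^5 - 1.3642*t^4 + 5.798*t^3 + 2.3513*t^2 - 6.3385*t + 1.4014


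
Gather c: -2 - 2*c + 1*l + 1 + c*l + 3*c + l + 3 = c*(l + 1) + 2*l + 2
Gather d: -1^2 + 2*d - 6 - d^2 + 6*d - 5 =-d^2 + 8*d - 12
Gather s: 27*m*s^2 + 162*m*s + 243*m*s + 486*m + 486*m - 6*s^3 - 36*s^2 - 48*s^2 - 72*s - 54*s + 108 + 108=972*m - 6*s^3 + s^2*(27*m - 84) + s*(405*m - 126) + 216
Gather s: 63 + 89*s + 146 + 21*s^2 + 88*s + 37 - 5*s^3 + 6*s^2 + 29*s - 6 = -5*s^3 + 27*s^2 + 206*s + 240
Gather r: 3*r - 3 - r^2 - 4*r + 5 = -r^2 - r + 2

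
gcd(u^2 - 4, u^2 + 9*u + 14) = u + 2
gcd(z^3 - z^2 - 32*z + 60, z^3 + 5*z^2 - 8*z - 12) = z^2 + 4*z - 12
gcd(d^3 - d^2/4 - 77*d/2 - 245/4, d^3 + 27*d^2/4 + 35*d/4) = d^2 + 27*d/4 + 35/4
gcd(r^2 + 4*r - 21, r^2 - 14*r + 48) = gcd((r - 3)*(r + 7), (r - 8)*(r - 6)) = 1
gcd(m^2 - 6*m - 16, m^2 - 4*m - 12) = m + 2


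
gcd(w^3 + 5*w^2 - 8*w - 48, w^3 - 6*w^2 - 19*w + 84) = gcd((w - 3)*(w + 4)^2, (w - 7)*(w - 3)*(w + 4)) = w^2 + w - 12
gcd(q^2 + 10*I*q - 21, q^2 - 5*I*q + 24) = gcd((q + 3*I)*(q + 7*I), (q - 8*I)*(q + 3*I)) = q + 3*I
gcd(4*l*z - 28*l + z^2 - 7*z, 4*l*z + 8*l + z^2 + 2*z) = 4*l + z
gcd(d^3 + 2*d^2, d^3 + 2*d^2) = d^3 + 2*d^2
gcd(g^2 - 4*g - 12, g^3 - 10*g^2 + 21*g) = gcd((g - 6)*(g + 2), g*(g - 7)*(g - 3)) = 1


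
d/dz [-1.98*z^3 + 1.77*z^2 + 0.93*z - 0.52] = -5.94*z^2 + 3.54*z + 0.93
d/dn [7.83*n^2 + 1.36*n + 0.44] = 15.66*n + 1.36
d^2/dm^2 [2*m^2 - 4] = 4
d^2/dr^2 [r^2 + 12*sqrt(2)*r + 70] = 2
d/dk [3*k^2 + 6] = 6*k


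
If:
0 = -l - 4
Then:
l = -4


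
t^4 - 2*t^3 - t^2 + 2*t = t*(t - 2)*(t - 1)*(t + 1)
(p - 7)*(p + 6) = p^2 - p - 42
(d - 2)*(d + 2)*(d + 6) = d^3 + 6*d^2 - 4*d - 24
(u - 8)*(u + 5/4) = u^2 - 27*u/4 - 10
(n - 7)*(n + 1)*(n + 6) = n^3 - 43*n - 42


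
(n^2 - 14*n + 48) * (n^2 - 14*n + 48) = n^4 - 28*n^3 + 292*n^2 - 1344*n + 2304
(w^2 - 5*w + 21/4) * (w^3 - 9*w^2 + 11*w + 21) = w^5 - 14*w^4 + 245*w^3/4 - 325*w^2/4 - 189*w/4 + 441/4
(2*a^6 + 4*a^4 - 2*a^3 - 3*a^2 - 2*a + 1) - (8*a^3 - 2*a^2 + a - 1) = 2*a^6 + 4*a^4 - 10*a^3 - a^2 - 3*a + 2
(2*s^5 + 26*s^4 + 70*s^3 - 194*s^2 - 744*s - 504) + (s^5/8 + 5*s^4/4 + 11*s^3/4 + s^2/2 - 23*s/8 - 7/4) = 17*s^5/8 + 109*s^4/4 + 291*s^3/4 - 387*s^2/2 - 5975*s/8 - 2023/4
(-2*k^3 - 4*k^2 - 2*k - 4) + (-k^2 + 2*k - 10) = -2*k^3 - 5*k^2 - 14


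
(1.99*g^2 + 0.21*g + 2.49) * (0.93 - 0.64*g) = -1.2736*g^3 + 1.7163*g^2 - 1.3983*g + 2.3157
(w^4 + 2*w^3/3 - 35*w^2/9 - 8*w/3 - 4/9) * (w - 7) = w^5 - 19*w^4/3 - 77*w^3/9 + 221*w^2/9 + 164*w/9 + 28/9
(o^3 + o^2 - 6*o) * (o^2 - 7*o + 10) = o^5 - 6*o^4 - 3*o^3 + 52*o^2 - 60*o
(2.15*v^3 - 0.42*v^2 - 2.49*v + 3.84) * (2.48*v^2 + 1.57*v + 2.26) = 5.332*v^5 + 2.3339*v^4 - 1.9756*v^3 + 4.6647*v^2 + 0.401400000000001*v + 8.6784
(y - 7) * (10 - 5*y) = -5*y^2 + 45*y - 70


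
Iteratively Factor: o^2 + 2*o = (o)*(o + 2)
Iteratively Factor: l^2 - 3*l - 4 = (l + 1)*(l - 4)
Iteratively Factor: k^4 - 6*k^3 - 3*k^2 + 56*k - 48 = (k - 4)*(k^3 - 2*k^2 - 11*k + 12) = (k - 4)*(k - 1)*(k^2 - k - 12) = (k - 4)*(k - 1)*(k + 3)*(k - 4)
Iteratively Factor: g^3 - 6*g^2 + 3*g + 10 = (g - 2)*(g^2 - 4*g - 5) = (g - 5)*(g - 2)*(g + 1)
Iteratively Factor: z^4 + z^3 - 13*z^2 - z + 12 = (z - 1)*(z^3 + 2*z^2 - 11*z - 12) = (z - 1)*(z + 1)*(z^2 + z - 12) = (z - 1)*(z + 1)*(z + 4)*(z - 3)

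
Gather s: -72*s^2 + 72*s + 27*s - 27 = -72*s^2 + 99*s - 27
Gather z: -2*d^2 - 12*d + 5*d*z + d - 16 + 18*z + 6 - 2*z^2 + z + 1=-2*d^2 - 11*d - 2*z^2 + z*(5*d + 19) - 9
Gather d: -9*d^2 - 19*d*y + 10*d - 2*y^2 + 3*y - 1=-9*d^2 + d*(10 - 19*y) - 2*y^2 + 3*y - 1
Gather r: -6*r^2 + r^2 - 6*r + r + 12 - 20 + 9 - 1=-5*r^2 - 5*r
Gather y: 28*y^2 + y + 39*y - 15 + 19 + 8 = 28*y^2 + 40*y + 12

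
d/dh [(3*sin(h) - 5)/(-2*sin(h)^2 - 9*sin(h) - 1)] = (6*sin(h)^2 - 20*sin(h) - 48)*cos(h)/(9*sin(h) - cos(2*h) + 2)^2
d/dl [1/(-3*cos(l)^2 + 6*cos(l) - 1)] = 6*(1 - cos(l))*sin(l)/(3*cos(l)^2 - 6*cos(l) + 1)^2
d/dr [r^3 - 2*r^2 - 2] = r*(3*r - 4)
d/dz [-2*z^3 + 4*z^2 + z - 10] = -6*z^2 + 8*z + 1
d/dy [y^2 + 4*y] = 2*y + 4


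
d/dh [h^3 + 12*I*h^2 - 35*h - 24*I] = 3*h^2 + 24*I*h - 35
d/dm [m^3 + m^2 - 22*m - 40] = 3*m^2 + 2*m - 22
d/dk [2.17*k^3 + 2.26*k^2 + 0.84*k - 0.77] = 6.51*k^2 + 4.52*k + 0.84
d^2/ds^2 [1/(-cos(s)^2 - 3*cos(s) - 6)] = (4*sin(s)^4 + 13*sin(s)^2 - 117*cos(s)/4 + 9*cos(3*s)/4 - 23)/(-sin(s)^2 + 3*cos(s) + 7)^3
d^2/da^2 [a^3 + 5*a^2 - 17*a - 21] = 6*a + 10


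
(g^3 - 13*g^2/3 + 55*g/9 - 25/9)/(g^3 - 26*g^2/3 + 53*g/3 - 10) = (g - 5/3)/(g - 6)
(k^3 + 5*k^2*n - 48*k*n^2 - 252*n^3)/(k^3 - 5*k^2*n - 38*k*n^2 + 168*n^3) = (k + 6*n)/(k - 4*n)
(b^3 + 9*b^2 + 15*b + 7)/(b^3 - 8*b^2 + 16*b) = (b^3 + 9*b^2 + 15*b + 7)/(b*(b^2 - 8*b + 16))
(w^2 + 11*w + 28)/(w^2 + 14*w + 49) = (w + 4)/(w + 7)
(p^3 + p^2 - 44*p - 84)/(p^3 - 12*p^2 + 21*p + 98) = (p + 6)/(p - 7)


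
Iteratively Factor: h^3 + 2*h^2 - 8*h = (h + 4)*(h^2 - 2*h) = h*(h + 4)*(h - 2)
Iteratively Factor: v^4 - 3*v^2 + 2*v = (v)*(v^3 - 3*v + 2) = v*(v - 1)*(v^2 + v - 2) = v*(v - 1)^2*(v + 2)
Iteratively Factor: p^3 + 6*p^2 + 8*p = (p + 2)*(p^2 + 4*p) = p*(p + 2)*(p + 4)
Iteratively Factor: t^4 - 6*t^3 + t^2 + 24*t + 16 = (t - 4)*(t^3 - 2*t^2 - 7*t - 4) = (t - 4)*(t + 1)*(t^2 - 3*t - 4) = (t - 4)^2*(t + 1)*(t + 1)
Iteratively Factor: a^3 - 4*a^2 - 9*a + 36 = (a + 3)*(a^2 - 7*a + 12) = (a - 4)*(a + 3)*(a - 3)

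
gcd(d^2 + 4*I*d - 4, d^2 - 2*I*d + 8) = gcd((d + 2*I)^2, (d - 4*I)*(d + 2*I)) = d + 2*I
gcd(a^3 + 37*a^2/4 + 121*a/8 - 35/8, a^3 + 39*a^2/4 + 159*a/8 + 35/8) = a^2 + 19*a/2 + 35/2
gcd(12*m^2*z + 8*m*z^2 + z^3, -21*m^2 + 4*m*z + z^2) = 1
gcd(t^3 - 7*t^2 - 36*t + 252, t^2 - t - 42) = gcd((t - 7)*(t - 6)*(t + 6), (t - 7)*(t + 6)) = t^2 - t - 42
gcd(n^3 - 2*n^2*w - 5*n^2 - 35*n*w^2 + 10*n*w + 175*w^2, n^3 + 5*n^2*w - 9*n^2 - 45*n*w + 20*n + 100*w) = n^2 + 5*n*w - 5*n - 25*w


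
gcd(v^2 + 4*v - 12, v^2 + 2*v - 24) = v + 6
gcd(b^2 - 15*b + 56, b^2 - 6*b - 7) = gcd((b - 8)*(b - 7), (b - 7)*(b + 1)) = b - 7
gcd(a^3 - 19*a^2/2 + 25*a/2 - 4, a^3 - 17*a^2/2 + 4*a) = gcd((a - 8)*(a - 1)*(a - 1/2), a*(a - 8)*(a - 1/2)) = a^2 - 17*a/2 + 4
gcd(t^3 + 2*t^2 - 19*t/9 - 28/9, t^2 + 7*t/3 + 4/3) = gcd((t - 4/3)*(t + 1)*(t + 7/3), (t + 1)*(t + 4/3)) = t + 1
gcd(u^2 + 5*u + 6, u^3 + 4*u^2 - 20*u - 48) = u + 2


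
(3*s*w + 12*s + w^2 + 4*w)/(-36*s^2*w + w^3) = (-3*s*w - 12*s - w^2 - 4*w)/(w*(36*s^2 - w^2))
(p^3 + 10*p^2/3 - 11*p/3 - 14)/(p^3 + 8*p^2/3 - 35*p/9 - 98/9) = 3*(p + 3)/(3*p + 7)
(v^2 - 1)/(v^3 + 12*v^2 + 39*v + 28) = (v - 1)/(v^2 + 11*v + 28)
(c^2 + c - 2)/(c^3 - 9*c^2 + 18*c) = (c^2 + c - 2)/(c*(c^2 - 9*c + 18))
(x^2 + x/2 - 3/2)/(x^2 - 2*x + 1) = (x + 3/2)/(x - 1)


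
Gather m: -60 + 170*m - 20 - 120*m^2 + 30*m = -120*m^2 + 200*m - 80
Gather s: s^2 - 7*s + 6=s^2 - 7*s + 6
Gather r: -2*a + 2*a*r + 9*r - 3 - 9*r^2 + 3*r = -2*a - 9*r^2 + r*(2*a + 12) - 3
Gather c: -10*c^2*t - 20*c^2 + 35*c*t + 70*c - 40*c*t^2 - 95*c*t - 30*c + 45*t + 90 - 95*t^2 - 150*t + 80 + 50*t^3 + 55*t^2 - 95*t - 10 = c^2*(-10*t - 20) + c*(-40*t^2 - 60*t + 40) + 50*t^3 - 40*t^2 - 200*t + 160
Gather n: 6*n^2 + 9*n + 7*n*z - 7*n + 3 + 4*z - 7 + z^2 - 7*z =6*n^2 + n*(7*z + 2) + z^2 - 3*z - 4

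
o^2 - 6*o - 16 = (o - 8)*(o + 2)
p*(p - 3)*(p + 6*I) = p^3 - 3*p^2 + 6*I*p^2 - 18*I*p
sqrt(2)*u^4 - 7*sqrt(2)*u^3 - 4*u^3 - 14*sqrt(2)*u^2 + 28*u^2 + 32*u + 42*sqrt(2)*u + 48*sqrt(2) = (u - 8)*(u - 3*sqrt(2))*(u + sqrt(2))*(sqrt(2)*u + sqrt(2))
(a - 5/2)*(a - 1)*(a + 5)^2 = a^4 + 13*a^3/2 - 15*a^2/2 - 125*a/2 + 125/2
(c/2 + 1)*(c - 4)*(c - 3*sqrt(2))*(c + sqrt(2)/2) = c^4/2 - 5*sqrt(2)*c^3/4 - c^3 - 11*c^2/2 + 5*sqrt(2)*c^2/2 + 3*c + 10*sqrt(2)*c + 12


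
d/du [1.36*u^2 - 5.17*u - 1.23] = 2.72*u - 5.17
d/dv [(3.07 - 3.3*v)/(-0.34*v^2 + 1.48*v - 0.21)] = (-1.122*v^2 + 2.0876*v - 3.8506)/(0.1156*v^4 - 1.0064*v^3 + 2.3332*v^2 - 0.6216*v + 0.0441)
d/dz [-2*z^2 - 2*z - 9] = -4*z - 2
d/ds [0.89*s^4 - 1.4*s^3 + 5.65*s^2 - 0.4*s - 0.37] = 3.56*s^3 - 4.2*s^2 + 11.3*s - 0.4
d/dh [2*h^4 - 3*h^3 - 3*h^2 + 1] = h*(8*h^2 - 9*h - 6)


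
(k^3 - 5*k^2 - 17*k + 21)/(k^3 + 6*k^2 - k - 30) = (k^2 - 8*k + 7)/(k^2 + 3*k - 10)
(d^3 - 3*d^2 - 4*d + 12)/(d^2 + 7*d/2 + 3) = 2*(d^2 - 5*d + 6)/(2*d + 3)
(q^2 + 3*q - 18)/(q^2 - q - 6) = (q + 6)/(q + 2)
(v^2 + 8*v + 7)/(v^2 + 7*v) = (v + 1)/v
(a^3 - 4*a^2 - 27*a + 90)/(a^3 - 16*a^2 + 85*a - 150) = (a^2 + 2*a - 15)/(a^2 - 10*a + 25)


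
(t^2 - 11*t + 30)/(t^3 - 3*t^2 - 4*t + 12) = (t^2 - 11*t + 30)/(t^3 - 3*t^2 - 4*t + 12)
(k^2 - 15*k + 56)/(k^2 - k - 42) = (k - 8)/(k + 6)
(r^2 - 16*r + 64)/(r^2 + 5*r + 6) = (r^2 - 16*r + 64)/(r^2 + 5*r + 6)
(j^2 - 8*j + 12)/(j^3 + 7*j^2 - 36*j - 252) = (j - 2)/(j^2 + 13*j + 42)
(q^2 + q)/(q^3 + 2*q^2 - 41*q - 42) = q/(q^2 + q - 42)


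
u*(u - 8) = u^2 - 8*u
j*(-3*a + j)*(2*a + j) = -6*a^2*j - a*j^2 + j^3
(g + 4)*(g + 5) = g^2 + 9*g + 20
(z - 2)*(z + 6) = z^2 + 4*z - 12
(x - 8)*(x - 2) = x^2 - 10*x + 16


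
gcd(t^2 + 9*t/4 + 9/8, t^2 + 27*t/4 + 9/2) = t + 3/4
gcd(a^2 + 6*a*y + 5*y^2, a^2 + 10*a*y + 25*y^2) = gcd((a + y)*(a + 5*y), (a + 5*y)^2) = a + 5*y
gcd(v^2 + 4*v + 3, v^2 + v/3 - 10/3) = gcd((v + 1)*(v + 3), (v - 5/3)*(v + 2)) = 1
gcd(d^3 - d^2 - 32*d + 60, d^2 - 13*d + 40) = d - 5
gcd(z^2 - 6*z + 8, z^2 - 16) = z - 4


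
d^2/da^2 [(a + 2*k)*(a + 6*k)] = 2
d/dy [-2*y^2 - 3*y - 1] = -4*y - 3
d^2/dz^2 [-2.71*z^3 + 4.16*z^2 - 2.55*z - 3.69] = 8.32 - 16.26*z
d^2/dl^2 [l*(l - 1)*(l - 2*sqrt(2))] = 6*l - 4*sqrt(2) - 2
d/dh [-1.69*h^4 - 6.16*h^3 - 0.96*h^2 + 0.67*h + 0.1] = -6.76*h^3 - 18.48*h^2 - 1.92*h + 0.67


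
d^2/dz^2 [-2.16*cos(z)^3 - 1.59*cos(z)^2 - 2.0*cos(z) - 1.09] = 3.62*cos(z) + 3.18*cos(2*z) + 4.86*cos(3*z)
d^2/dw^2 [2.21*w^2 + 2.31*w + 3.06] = 4.42000000000000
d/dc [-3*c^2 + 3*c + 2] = 3 - 6*c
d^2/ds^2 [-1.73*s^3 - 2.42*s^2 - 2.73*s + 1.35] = -10.38*s - 4.84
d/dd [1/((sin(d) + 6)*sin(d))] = -2*(sin(d) + 3)*cos(d)/((sin(d) + 6)^2*sin(d)^2)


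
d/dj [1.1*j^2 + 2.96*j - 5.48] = 2.2*j + 2.96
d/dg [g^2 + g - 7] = 2*g + 1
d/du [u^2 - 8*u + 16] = 2*u - 8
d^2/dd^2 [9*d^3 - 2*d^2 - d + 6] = 54*d - 4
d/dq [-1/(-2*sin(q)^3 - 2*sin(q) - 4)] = (3*cos(q)^2 - 4)*cos(q)/(2*(sin(q)^3 + sin(q) + 2)^2)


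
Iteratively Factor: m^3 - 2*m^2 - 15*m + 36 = (m + 4)*(m^2 - 6*m + 9) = (m - 3)*(m + 4)*(m - 3)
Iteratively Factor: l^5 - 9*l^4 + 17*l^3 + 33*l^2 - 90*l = (l - 5)*(l^4 - 4*l^3 - 3*l^2 + 18*l) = (l - 5)*(l + 2)*(l^3 - 6*l^2 + 9*l) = (l - 5)*(l - 3)*(l + 2)*(l^2 - 3*l) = l*(l - 5)*(l - 3)*(l + 2)*(l - 3)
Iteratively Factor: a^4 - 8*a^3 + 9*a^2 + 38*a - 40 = (a - 4)*(a^3 - 4*a^2 - 7*a + 10) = (a - 4)*(a + 2)*(a^2 - 6*a + 5) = (a - 4)*(a - 1)*(a + 2)*(a - 5)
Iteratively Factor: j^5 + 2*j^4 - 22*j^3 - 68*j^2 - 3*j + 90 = (j + 2)*(j^4 - 22*j^2 - 24*j + 45) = (j + 2)*(j + 3)*(j^3 - 3*j^2 - 13*j + 15) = (j + 2)*(j + 3)^2*(j^2 - 6*j + 5) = (j - 1)*(j + 2)*(j + 3)^2*(j - 5)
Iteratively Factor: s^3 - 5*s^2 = (s - 5)*(s^2) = s*(s - 5)*(s)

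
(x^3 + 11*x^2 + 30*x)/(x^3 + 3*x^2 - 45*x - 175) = x*(x + 6)/(x^2 - 2*x - 35)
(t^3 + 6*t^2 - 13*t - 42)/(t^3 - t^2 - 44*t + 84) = (t^2 - t - 6)/(t^2 - 8*t + 12)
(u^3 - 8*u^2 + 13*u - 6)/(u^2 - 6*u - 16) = (-u^3 + 8*u^2 - 13*u + 6)/(-u^2 + 6*u + 16)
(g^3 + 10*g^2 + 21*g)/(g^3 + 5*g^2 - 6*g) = (g^2 + 10*g + 21)/(g^2 + 5*g - 6)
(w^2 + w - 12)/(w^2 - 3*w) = (w + 4)/w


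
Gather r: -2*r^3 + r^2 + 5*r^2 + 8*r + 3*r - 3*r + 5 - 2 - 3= -2*r^3 + 6*r^2 + 8*r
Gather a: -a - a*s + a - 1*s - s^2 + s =-a*s - s^2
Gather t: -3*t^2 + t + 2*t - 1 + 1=-3*t^2 + 3*t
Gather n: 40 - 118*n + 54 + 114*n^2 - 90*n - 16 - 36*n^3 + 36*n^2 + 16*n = -36*n^3 + 150*n^2 - 192*n + 78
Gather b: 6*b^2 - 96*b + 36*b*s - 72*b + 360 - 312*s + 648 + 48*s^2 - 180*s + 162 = 6*b^2 + b*(36*s - 168) + 48*s^2 - 492*s + 1170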